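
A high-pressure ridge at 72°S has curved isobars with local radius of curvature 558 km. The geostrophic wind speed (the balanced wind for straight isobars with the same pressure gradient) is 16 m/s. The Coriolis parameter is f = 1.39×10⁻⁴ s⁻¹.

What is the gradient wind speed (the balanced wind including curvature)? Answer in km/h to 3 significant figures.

Around a high, pressure-gradient force acts outward with centrifugal, so Coriolis balances both:
fV = (1/ρ)|∂P/∂n| + V²/R  →  V² − fR·V + fR·V_g = 0
With fR = 1.39×10⁻⁴ × 558×10³ m = 77.6 m/s:
V = [fR − √((fR)² − 4 fR V_g)]/2 = [77.6 − √(77.6² − 4×77.6×16)]/2 = 22.6 m/s
Supergeostrophic (V > V_g = 16 m/s), as expected around a high.
Converting: 22.6 m/s × 3.6 = 81.2 km/h

81.2 km/h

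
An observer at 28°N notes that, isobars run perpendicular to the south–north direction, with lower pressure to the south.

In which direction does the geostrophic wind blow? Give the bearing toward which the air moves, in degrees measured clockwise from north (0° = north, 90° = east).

The pressure-gradient force points toward the south (bearing 180°).
Geostrophic balance: in the Northern Hemisphere the Coriolis force deflects motion to the right, so the geostrophic wind blows 90° to the right of the pressure-gradient force (low pressure on the left).
Rotating 180° by 90° clockwise gives 270° — the wind blows toward the west.

270°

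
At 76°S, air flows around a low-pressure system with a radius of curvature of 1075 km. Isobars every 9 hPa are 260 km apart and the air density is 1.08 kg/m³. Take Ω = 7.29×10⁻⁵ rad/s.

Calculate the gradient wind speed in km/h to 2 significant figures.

72 km/h

Coriolis parameter at 76°S:
f = 2Ω sin φ = 2 × 7.29×10⁻⁵ × sin 76° = 1.41×10⁻⁴ s⁻¹
Pressure gradient: |∂P/∂n| = 900 Pa / 260000 m = 3.46×10⁻³ Pa/m
Geostrophic speed: V_g = |∂P/∂n|/(fρ) = 3.46×10⁻³/(1.41×10⁻⁴ × 1.08) = 22.7 m/s
Around a low, centrifugal force acts outward with Coriolis, so pressure-gradient force balances both:
(1/ρ)|∂P/∂n| = fV + V²/R  →  V² + fR·V − fR·V_g = 0
With fR = 1.41×10⁻⁴ × 1075×10³ m = 152 m/s:
V = [−fR + √((fR)² + 4 fR V_g)]/2 = [−152 + √(152² + 4×152×22.7)]/2 = 20 m/s
Subgeostrophic (V < V_g = 22.7 m/s), as expected around a low.
Converting: 20 m/s × 3.6 = 72 km/h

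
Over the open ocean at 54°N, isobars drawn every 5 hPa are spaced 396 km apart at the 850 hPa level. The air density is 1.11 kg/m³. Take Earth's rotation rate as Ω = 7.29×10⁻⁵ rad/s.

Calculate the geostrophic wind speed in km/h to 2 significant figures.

Coriolis parameter at 54°N:
f = 2Ω sin φ = 2 × 7.29×10⁻⁵ × sin 54° = 1.18×10⁻⁴ s⁻¹
Pressure gradient: |∂P/∂n| = 500 Pa / 396000 m = 1.26×10⁻³ Pa/m
Geostrophic balance (pressure-gradient force = Coriolis force):
V_g = (1/(fρ)) |∂P/∂n| = 1.26×10⁻³ / (1.18×10⁻⁴ × 1.11) = 9.64 m/s
Converting: 9.64 m/s × 3.6 = 35 km/h

35 km/h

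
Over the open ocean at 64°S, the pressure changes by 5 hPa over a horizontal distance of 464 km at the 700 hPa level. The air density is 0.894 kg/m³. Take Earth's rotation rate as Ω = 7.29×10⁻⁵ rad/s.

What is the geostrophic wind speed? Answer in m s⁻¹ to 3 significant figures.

Coriolis parameter at 64°S:
f = 2Ω sin φ = 2 × 7.29×10⁻⁵ × sin 64° = 1.31×10⁻⁴ s⁻¹
Pressure gradient: |∂P/∂n| = 500 Pa / 464000 m = 1.08×10⁻³ Pa/m
Geostrophic balance (pressure-gradient force = Coriolis force):
V_g = (1/(fρ)) |∂P/∂n| = 1.08×10⁻³ / (1.31×10⁻⁴ × 0.894) = 9.20 m/s

9.20 m s⁻¹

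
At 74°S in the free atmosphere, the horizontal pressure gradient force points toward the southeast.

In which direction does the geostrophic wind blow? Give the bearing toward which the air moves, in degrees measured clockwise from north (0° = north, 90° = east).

045°

The pressure-gradient force points toward the southeast (bearing 135°).
Geostrophic balance: in the Southern Hemisphere the Coriolis force deflects motion to the left, so the geostrophic wind blows 90° to the left of the pressure-gradient force (low pressure on the right).
Rotating 135° by 90° counterclockwise gives 045° — the wind blows toward the northeast.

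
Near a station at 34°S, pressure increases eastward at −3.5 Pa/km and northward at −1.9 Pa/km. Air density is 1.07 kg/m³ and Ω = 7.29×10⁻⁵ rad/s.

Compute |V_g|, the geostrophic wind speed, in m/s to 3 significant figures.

Coriolis parameter at 34°S:
f = 2Ω sin φ = 2 × 7.29×10⁻⁵ × sin 34° = 8.15×10⁻⁵ s⁻¹
In the Southern Hemisphere f is negative: f = −8.15×10⁻⁵ s⁻¹.
Component geostrophic relations (x east, y north):
u_g = −(1/(fρ)) ∂P/∂y,  v_g = (1/(fρ)) ∂P/∂x
u_g = −(−1.9×10⁻³)/(−8.15×10⁻⁵ × 1.07) = −21.8 m/s;  v_g = (−3.5×10⁻³)/(−8.15×10⁻⁵ × 1.07) = 40.1 m/s
|V_g| = √(u_g² + v_g²) = 45.7 m/s

45.7 m/s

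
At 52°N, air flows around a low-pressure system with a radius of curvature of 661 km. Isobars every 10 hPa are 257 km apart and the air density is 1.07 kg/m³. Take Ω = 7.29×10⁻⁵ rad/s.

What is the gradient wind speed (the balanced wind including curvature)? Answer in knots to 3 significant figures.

46.7 knots

Coriolis parameter at 52°N:
f = 2Ω sin φ = 2 × 7.29×10⁻⁵ × sin 52° = 1.15×10⁻⁴ s⁻¹
Pressure gradient: |∂P/∂n| = 1000 Pa / 257000 m = 3.89×10⁻³ Pa/m
Geostrophic speed: V_g = |∂P/∂n|/(fρ) = 3.89×10⁻³/(1.15×10⁻⁴ × 1.07) = 31.7 m/s
Around a low, centrifugal force acts outward with Coriolis, so pressure-gradient force balances both:
(1/ρ)|∂P/∂n| = fV + V²/R  →  V² + fR·V − fR·V_g = 0
With fR = 1.15×10⁻⁴ × 661×10³ m = 75.9 m/s:
V = [−fR + √((fR)² + 4 fR V_g)]/2 = [−75.9 + √(75.9² + 4×75.9×31.7)]/2 = 24 m/s
Subgeostrophic (V < V_g = 31.7 m/s), as expected around a low.
Converting: 24 m/s × 1.944 = 46.7 knots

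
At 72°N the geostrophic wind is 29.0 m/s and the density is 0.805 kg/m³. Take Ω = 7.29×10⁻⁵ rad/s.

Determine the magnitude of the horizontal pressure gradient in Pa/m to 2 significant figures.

Coriolis parameter at 72°N:
f = 2Ω sin φ = 2 × 7.29×10⁻⁵ × sin 72° = 1.39×10⁻⁴ s⁻¹
Geostrophic balance rearranged: |∂P/∂n| = f ρ V_g
|∂P/∂n| = 1.39×10⁻⁴ × 0.805 × 29.0 = 3.24×10⁻³ Pa/m

3.2×10⁻³ Pa/m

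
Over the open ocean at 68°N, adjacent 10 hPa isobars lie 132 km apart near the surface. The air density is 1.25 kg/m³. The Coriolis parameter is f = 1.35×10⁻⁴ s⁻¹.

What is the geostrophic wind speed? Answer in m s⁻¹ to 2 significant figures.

45 m s⁻¹

Pressure gradient: |∂P/∂n| = 1000 Pa / 132000 m = 7.58×10⁻³ Pa/m
Geostrophic balance (pressure-gradient force = Coriolis force):
V_g = (1/(fρ)) |∂P/∂n| = 7.58×10⁻³ / (1.35×10⁻⁴ × 1.25) = 44.9 m/s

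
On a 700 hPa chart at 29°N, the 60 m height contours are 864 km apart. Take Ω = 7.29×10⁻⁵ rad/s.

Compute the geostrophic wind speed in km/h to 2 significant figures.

35 km/h

Coriolis parameter at 29°N:
f = 2Ω sin φ = 2 × 7.29×10⁻⁵ × sin 29° = 7.07×10⁻⁵ s⁻¹
Height gradient: |∂Z/∂n| = 60 m / 864000 m = 6.94×10⁻⁵
On a pressure surface, geostrophic balance gives V_g = (g/f)|∂Z/∂n|:
V_g = 9.81 × 6.94×10⁻⁵ / 7.07×10⁻⁵ = 9.64 m/s
Converting: 9.64 m/s × 3.6 = 35 km/h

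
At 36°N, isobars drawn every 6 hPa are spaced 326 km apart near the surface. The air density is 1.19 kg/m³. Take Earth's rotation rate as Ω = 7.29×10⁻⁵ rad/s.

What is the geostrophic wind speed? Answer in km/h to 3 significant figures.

65.0 km/h

Coriolis parameter at 36°N:
f = 2Ω sin φ = 2 × 7.29×10⁻⁵ × sin 36° = 8.57×10⁻⁵ s⁻¹
Pressure gradient: |∂P/∂n| = 600 Pa / 326000 m = 1.84×10⁻³ Pa/m
Geostrophic balance (pressure-gradient force = Coriolis force):
V_g = (1/(fρ)) |∂P/∂n| = 1.84×10⁻³ / (8.57×10⁻⁵ × 1.19) = 18.0 m/s
Converting: 18.0 m/s × 3.6 = 65.0 km/h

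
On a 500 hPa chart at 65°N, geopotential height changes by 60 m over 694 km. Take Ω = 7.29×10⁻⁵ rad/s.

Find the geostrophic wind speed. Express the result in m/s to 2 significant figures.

Coriolis parameter at 65°N:
f = 2Ω sin φ = 2 × 7.29×10⁻⁵ × sin 65° = 1.32×10⁻⁴ s⁻¹
Height gradient: |∂Z/∂n| = 60 m / 694000 m = 8.65×10⁻⁵
On a pressure surface, geostrophic balance gives V_g = (g/f)|∂Z/∂n|:
V_g = 9.81 × 8.65×10⁻⁵ / 1.32×10⁻⁴ = 6.42 m/s

6.4 m/s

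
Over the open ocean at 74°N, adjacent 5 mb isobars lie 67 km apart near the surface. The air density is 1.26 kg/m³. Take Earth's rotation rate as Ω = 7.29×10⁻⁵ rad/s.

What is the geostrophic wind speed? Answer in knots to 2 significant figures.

82 knots

Coriolis parameter at 74°N:
f = 2Ω sin φ = 2 × 7.29×10⁻⁵ × sin 74° = 1.40×10⁻⁴ s⁻¹
Pressure gradient: |∂P/∂n| = 500 Pa / 67000 m = 7.46×10⁻³ Pa/m
Geostrophic balance (pressure-gradient force = Coriolis force):
V_g = (1/(fρ)) |∂P/∂n| = 7.46×10⁻³ / (1.40×10⁻⁴ × 1.26) = 42.3 m/s
Converting: 42.3 m/s × 1.944 = 82 knots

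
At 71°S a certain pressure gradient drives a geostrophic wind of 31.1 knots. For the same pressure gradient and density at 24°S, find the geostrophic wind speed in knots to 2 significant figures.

72 knots

With the same pressure gradient and density, V_g ∝ 1/f ∝ 1/sin φ.
V₂ = V₁ · sin φ₁ / sin φ₂ = 31.1 × sin 71° / sin 24°
V₂ = 31.1 × 0.9455/0.4067 = 72 knots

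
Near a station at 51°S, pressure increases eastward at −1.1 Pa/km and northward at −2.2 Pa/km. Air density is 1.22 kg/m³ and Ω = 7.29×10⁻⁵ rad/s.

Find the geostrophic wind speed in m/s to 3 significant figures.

17.8 m/s

Coriolis parameter at 51°S:
f = 2Ω sin φ = 2 × 7.29×10⁻⁵ × sin 51° = 1.13×10⁻⁴ s⁻¹
In the Southern Hemisphere f is negative: f = −1.13×10⁻⁴ s⁻¹.
Component geostrophic relations (x east, y north):
u_g = −(1/(fρ)) ∂P/∂y,  v_g = (1/(fρ)) ∂P/∂x
u_g = −(−2.2×10⁻³)/(−1.13×10⁻⁴ × 1.22) = −15.9 m/s;  v_g = (−1.1×10⁻³)/(−1.13×10⁻⁴ × 1.22) = 7.96 m/s
|V_g| = √(u_g² + v_g²) = 17.8 m/s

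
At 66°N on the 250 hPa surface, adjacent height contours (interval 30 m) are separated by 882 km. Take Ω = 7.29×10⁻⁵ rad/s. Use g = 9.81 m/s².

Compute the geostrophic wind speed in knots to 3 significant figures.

Coriolis parameter at 66°N:
f = 2Ω sin φ = 2 × 7.29×10⁻⁵ × sin 66° = 1.33×10⁻⁴ s⁻¹
Height gradient: |∂Z/∂n| = 30 m / 882000 m = 3.40×10⁻⁵
On a pressure surface, geostrophic balance gives V_g = (g/f)|∂Z/∂n|:
V_g = 9.81 × 3.40×10⁻⁵ / 1.33×10⁻⁴ = 2.51 m/s
Converting: 2.51 m/s × 1.944 = 4.87 knots

4.87 knots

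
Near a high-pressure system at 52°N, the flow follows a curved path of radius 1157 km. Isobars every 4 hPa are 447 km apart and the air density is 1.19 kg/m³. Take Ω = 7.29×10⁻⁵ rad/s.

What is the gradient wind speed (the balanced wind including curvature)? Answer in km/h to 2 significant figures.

25 km/h

Coriolis parameter at 52°N:
f = 2Ω sin φ = 2 × 7.29×10⁻⁵ × sin 52° = 1.15×10⁻⁴ s⁻¹
Pressure gradient: |∂P/∂n| = 400 Pa / 447000 m = 8.95×10⁻⁴ Pa/m
Geostrophic speed: V_g = |∂P/∂n|/(fρ) = 8.95×10⁻⁴/(1.15×10⁻⁴ × 1.19) = 6.55 m/s
Around a high, pressure-gradient force acts outward with centrifugal, so Coriolis balances both:
fV = (1/ρ)|∂P/∂n| + V²/R  →  V² − fR·V + fR·V_g = 0
With fR = 1.15×10⁻⁴ × 1157×10³ m = 133 m/s:
V = [fR − √((fR)² − 4 fR V_g)]/2 = [133 − √(133² − 4×133×6.55)]/2 = 6.9 m/s
Supergeostrophic (V > V_g = 6.55 m/s), as expected around a high.
Converting: 6.9 m/s × 3.6 = 25 km/h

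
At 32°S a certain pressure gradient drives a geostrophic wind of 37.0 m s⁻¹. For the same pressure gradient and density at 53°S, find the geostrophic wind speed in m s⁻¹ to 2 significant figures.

25 m s⁻¹

With the same pressure gradient and density, V_g ∝ 1/f ∝ 1/sin φ.
V₂ = V₁ · sin φ₁ / sin φ₂ = 37.0 × sin 32° / sin 53°
V₂ = 37.0 × 0.5299/0.7986 = 25 m s⁻¹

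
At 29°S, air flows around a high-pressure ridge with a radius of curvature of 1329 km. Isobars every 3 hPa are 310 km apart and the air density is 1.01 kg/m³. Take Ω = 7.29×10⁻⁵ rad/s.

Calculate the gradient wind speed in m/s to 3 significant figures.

Coriolis parameter at 29°S:
f = 2Ω sin φ = 2 × 7.29×10⁻⁵ × sin 29° = 7.07×10⁻⁵ s⁻¹
Pressure gradient: |∂P/∂n| = 300 Pa / 310000 m = 9.68×10⁻⁴ Pa/m
Geostrophic speed: V_g = |∂P/∂n|/(fρ) = 9.68×10⁻⁴/(7.07×10⁻⁵ × 1.01) = 13.6 m/s
Around a high, pressure-gradient force acts outward with centrifugal, so Coriolis balances both:
fV = (1/ρ)|∂P/∂n| + V²/R  →  V² − fR·V + fR·V_g = 0
With fR = 7.07×10⁻⁵ × 1329×10³ m = 93.9 m/s:
V = [fR − √((fR)² − 4 fR V_g)]/2 = [93.9 − √(93.9² − 4×93.9×13.6)]/2 = 16.4 m/s
Supergeostrophic (V > V_g = 13.6 m/s), as expected around a high.

16.4 m/s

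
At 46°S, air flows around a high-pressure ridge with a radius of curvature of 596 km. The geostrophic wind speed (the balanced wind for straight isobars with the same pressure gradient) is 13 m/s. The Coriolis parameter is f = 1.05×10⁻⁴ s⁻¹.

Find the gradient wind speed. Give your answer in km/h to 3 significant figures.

Around a high, pressure-gradient force acts outward with centrifugal, so Coriolis balances both:
fV = (1/ρ)|∂P/∂n| + V²/R  →  V² − fR·V + fR·V_g = 0
With fR = 1.05×10⁻⁴ × 596×10³ m = 62.6 m/s:
V = [fR − √((fR)² − 4 fR V_g)]/2 = [62.6 − √(62.6² − 4×62.6×13)]/2 = 18.4 m/s
Supergeostrophic (V > V_g = 13 m/s), as expected around a high.
Converting: 18.4 m/s × 3.6 = 66.3 km/h

66.3 km/h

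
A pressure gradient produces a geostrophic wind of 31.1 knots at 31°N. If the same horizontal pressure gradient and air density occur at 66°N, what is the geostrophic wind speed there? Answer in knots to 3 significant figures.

With the same pressure gradient and density, V_g ∝ 1/f ∝ 1/sin φ.
V₂ = V₁ · sin φ₁ / sin φ₂ = 31.1 × sin 31° / sin 66°
V₂ = 31.1 × 0.5150/0.9135 = 17.5 knots

17.5 knots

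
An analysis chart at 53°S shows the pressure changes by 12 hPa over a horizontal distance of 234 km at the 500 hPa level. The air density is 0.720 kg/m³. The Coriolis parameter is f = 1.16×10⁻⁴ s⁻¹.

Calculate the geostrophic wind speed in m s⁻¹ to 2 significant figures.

61 m s⁻¹

Pressure gradient: |∂P/∂n| = 1200 Pa / 234000 m = 5.13×10⁻³ Pa/m
Geostrophic balance (pressure-gradient force = Coriolis force):
V_g = (1/(fρ)) |∂P/∂n| = 5.13×10⁻³ / (1.16×10⁻⁴ × 0.720) = 61.4 m/s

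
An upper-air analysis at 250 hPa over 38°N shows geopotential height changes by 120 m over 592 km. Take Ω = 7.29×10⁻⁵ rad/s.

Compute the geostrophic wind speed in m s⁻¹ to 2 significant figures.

Coriolis parameter at 38°N:
f = 2Ω sin φ = 2 × 7.29×10⁻⁵ × sin 38° = 8.98×10⁻⁵ s⁻¹
Height gradient: |∂Z/∂n| = 120 m / 592000 m = 2.03×10⁻⁴
On a pressure surface, geostrophic balance gives V_g = (g/f)|∂Z/∂n|:
V_g = 9.81 × 2.03×10⁻⁴ / 8.98×10⁻⁵ = 22.2 m/s

22 m s⁻¹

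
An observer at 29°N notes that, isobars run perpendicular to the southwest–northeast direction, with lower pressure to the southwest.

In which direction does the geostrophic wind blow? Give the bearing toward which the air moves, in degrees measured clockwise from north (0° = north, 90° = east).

The pressure-gradient force points toward the southwest (bearing 225°).
Geostrophic balance: in the Northern Hemisphere the Coriolis force deflects motion to the right, so the geostrophic wind blows 90° to the right of the pressure-gradient force (low pressure on the left).
Rotating 225° by 90° clockwise gives 315° — the wind blows toward the northwest.

315°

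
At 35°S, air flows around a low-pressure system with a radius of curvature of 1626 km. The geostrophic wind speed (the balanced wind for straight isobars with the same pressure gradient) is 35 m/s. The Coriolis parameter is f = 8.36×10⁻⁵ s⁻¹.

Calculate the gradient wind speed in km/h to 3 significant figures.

104 km/h

Around a low, centrifugal force acts outward with Coriolis, so pressure-gradient force balances both:
(1/ρ)|∂P/∂n| = fV + V²/R  →  V² + fR·V − fR·V_g = 0
With fR = 8.36×10⁻⁵ × 1626×10³ m = 136 m/s:
V = [−fR + √((fR)² + 4 fR V_g)]/2 = [−136 + √(136² + 4×136×35)]/2 = 28.9 m/s
Subgeostrophic (V < V_g = 35 m/s), as expected around a low.
Converting: 28.9 m/s × 3.6 = 104 km/h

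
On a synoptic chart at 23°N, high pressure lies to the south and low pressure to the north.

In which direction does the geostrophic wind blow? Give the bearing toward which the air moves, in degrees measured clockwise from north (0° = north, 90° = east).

090°

The pressure-gradient force points toward the north (bearing 000°).
Geostrophic balance: in the Northern Hemisphere the Coriolis force deflects motion to the right, so the geostrophic wind blows 90° to the right of the pressure-gradient force (low pressure on the left).
Rotating 000° by 90° clockwise gives 090° — the wind blows toward the east.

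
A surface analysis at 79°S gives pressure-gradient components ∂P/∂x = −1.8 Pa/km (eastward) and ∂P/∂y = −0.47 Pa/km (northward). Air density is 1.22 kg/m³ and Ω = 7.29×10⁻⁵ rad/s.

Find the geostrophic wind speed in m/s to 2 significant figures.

11 m/s

Coriolis parameter at 79°S:
f = 2Ω sin φ = 2 × 7.29×10⁻⁵ × sin 79° = 1.43×10⁻⁴ s⁻¹
In the Southern Hemisphere f is negative: f = −1.43×10⁻⁴ s⁻¹.
Component geostrophic relations (x east, y north):
u_g = −(1/(fρ)) ∂P/∂y,  v_g = (1/(fρ)) ∂P/∂x
u_g = −(−0.47×10⁻³)/(−1.43×10⁻⁴ × 1.22) = −2.69 m/s;  v_g = (−1.8×10⁻³)/(−1.43×10⁻⁴ × 1.22) = 10.3 m/s
|V_g| = √(u_g² + v_g²) = 10.7 m/s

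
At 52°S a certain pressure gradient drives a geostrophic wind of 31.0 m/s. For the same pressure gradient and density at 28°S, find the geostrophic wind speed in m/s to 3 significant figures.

52.0 m/s

With the same pressure gradient and density, V_g ∝ 1/f ∝ 1/sin φ.
V₂ = V₁ · sin φ₁ / sin φ₂ = 31.0 × sin 52° / sin 28°
V₂ = 31.0 × 0.7880/0.4695 = 52.0 m/s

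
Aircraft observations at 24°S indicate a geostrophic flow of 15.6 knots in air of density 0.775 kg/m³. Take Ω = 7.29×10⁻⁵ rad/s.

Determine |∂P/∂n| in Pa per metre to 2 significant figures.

3.7×10⁻⁴ Pa/m

Coriolis parameter at 24°S:
f = 2Ω sin φ = 2 × 7.29×10⁻⁵ × sin 24° = 5.93×10⁻⁵ s⁻¹
Wind speed in SI: 15.6 knots = 8.03 m/s
Geostrophic balance rearranged: |∂P/∂n| = f ρ V_g
|∂P/∂n| = 5.93×10⁻⁵ × 0.775 × 8.03 = 3.69×10⁻⁴ Pa/m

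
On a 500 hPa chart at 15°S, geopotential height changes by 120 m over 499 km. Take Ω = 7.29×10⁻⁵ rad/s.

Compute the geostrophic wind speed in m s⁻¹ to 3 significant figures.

Coriolis parameter at 15°S:
f = 2Ω sin φ = 2 × 7.29×10⁻⁵ × sin 15° = 3.77×10⁻⁵ s⁻¹
Height gradient: |∂Z/∂n| = 120 m / 499000 m = 2.40×10⁻⁴
On a pressure surface, geostrophic balance gives V_g = (g/f)|∂Z/∂n|:
V_g = 9.81 × 2.40×10⁻⁴ / 3.77×10⁻⁵ = 62.5 m/s

62.5 m s⁻¹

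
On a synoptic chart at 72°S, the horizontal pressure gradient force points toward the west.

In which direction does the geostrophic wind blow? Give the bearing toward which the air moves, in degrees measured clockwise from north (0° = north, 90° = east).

180°

The pressure-gradient force points toward the west (bearing 270°).
Geostrophic balance: in the Southern Hemisphere the Coriolis force deflects motion to the left, so the geostrophic wind blows 90° to the left of the pressure-gradient force (low pressure on the right).
Rotating 270° by 90° counterclockwise gives 180° — the wind blows toward the south.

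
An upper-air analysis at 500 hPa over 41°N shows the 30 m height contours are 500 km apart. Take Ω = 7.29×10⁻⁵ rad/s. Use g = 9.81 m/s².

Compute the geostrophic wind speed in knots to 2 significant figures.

12 knots

Coriolis parameter at 41°N:
f = 2Ω sin φ = 2 × 7.29×10⁻⁵ × sin 41° = 9.57×10⁻⁵ s⁻¹
Height gradient: |∂Z/∂n| = 30 m / 500000 m = 6.00×10⁻⁵
On a pressure surface, geostrophic balance gives V_g = (g/f)|∂Z/∂n|:
V_g = 9.81 × 6.00×10⁻⁵ / 9.57×10⁻⁵ = 6.15 m/s
Converting: 6.15 m/s × 1.944 = 12 knots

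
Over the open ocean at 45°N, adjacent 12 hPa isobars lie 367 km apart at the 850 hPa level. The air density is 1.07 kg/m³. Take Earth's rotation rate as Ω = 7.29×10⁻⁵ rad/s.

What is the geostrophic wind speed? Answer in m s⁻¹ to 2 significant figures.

Coriolis parameter at 45°N:
f = 2Ω sin φ = 2 × 7.29×10⁻⁵ × sin 45° = 1.03×10⁻⁴ s⁻¹
Pressure gradient: |∂P/∂n| = 1200 Pa / 367000 m = 3.27×10⁻³ Pa/m
Geostrophic balance (pressure-gradient force = Coriolis force):
V_g = (1/(fρ)) |∂P/∂n| = 3.27×10⁻³ / (1.03×10⁻⁴ × 1.07) = 29.6 m/s

30 m s⁻¹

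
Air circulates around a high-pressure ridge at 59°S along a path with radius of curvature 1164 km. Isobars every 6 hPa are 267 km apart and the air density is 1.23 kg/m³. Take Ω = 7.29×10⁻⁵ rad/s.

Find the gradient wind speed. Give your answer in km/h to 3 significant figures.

Coriolis parameter at 59°S:
f = 2Ω sin φ = 2 × 7.29×10⁻⁵ × sin 59° = 1.25×10⁻⁴ s⁻¹
Pressure gradient: |∂P/∂n| = 600 Pa / 267000 m = 2.25×10⁻³ Pa/m
Geostrophic speed: V_g = |∂P/∂n|/(fρ) = 2.25×10⁻³/(1.25×10⁻⁴ × 1.23) = 14.6 m/s
Around a high, pressure-gradient force acts outward with centrifugal, so Coriolis balances both:
fV = (1/ρ)|∂P/∂n| + V²/R  →  V² − fR·V + fR·V_g = 0
With fR = 1.25×10⁻⁴ × 1164×10³ m = 145 m/s:
V = [fR − √((fR)² − 4 fR V_g)]/2 = [145 − √(145² − 4×145×14.6)]/2 = 16.5 m/s
Supergeostrophic (V > V_g = 14.6 m/s), as expected around a high.
Converting: 16.5 m/s × 3.6 = 59.4 km/h

59.4 km/h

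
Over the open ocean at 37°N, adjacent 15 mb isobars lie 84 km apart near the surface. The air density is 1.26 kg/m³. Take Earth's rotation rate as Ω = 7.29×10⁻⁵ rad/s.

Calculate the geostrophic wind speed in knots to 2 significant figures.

310 knots

Coriolis parameter at 37°N:
f = 2Ω sin φ = 2 × 7.29×10⁻⁵ × sin 37° = 8.77×10⁻⁵ s⁻¹
Pressure gradient: |∂P/∂n| = 1500 Pa / 84000 m = 1.79×10⁻² Pa/m
Geostrophic balance (pressure-gradient force = Coriolis force):
V_g = (1/(fρ)) |∂P/∂n| = 1.79×10⁻² / (8.77×10⁻⁵ × 1.26) = 162 m/s
Converting: 162 m/s × 1.944 = 310 knots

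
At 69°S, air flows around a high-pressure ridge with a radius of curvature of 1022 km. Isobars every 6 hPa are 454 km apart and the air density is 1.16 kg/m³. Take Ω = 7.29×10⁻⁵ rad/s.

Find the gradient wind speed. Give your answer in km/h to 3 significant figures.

32.2 km/h

Coriolis parameter at 69°S:
f = 2Ω sin φ = 2 × 7.29×10⁻⁵ × sin 69° = 1.36×10⁻⁴ s⁻¹
Pressure gradient: |∂P/∂n| = 600 Pa / 454000 m = 1.32×10⁻³ Pa/m
Geostrophic speed: V_g = |∂P/∂n|/(fρ) = 1.32×10⁻³/(1.36×10⁻⁴ × 1.16) = 8.37 m/s
Around a high, pressure-gradient force acts outward with centrifugal, so Coriolis balances both:
fV = (1/ρ)|∂P/∂n| + V²/R  →  V² − fR·V + fR·V_g = 0
With fR = 1.36×10⁻⁴ × 1022×10³ m = 139 m/s:
V = [fR − √((fR)² − 4 fR V_g)]/2 = [139 − √(139² − 4×139×8.37)]/2 = 8.95 m/s
Supergeostrophic (V > V_g = 8.37 m/s), as expected around a high.
Converting: 8.95 m/s × 3.6 = 32.2 km/h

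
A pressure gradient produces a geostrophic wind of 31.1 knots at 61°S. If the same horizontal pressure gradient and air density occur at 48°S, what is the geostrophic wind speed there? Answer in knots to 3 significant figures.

With the same pressure gradient and density, V_g ∝ 1/f ∝ 1/sin φ.
V₂ = V₁ · sin φ₁ / sin φ₂ = 31.1 × sin 61° / sin 48°
V₂ = 31.1 × 0.8746/0.7431 = 36.6 knots

36.6 knots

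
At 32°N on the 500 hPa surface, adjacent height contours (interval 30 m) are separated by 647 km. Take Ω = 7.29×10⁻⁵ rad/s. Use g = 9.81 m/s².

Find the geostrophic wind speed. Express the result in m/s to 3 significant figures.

Coriolis parameter at 32°N:
f = 2Ω sin φ = 2 × 7.29×10⁻⁵ × sin 32° = 7.73×10⁻⁵ s⁻¹
Height gradient: |∂Z/∂n| = 30 m / 647000 m = 4.64×10⁻⁵
On a pressure surface, geostrophic balance gives V_g = (g/f)|∂Z/∂n|:
V_g = 9.81 × 4.64×10⁻⁵ / 7.73×10⁻⁵ = 5.89 m/s

5.89 m/s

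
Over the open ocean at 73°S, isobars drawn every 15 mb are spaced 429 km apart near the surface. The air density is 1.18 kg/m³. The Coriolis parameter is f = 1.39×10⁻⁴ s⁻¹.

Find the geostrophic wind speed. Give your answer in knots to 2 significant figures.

41 knots

Pressure gradient: |∂P/∂n| = 1500 Pa / 429000 m = 3.50×10⁻³ Pa/m
Geostrophic balance (pressure-gradient force = Coriolis force):
V_g = (1/(fρ)) |∂P/∂n| = 3.50×10⁻³ / (1.39×10⁻⁴ × 1.18) = 21.3 m/s
Converting: 21.3 m/s × 1.944 = 41 knots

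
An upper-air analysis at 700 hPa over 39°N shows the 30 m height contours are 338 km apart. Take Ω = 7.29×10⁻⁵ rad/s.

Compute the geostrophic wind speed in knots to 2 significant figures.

Coriolis parameter at 39°N:
f = 2Ω sin φ = 2 × 7.29×10⁻⁵ × sin 39° = 9.18×10⁻⁵ s⁻¹
Height gradient: |∂Z/∂n| = 30 m / 338000 m = 8.88×10⁻⁵
On a pressure surface, geostrophic balance gives V_g = (g/f)|∂Z/∂n|:
V_g = 9.81 × 8.88×10⁻⁵ / 9.18×10⁻⁵ = 9.49 m/s
Converting: 9.49 m/s × 1.944 = 18 knots

18 knots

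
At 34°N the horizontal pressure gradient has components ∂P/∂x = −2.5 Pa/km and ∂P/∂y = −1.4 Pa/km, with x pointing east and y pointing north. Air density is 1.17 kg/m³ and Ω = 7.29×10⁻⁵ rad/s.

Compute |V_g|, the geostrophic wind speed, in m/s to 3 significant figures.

Coriolis parameter at 34°N:
f = 2Ω sin φ = 2 × 7.29×10⁻⁵ × sin 34° = 8.15×10⁻⁵ s⁻¹
Component geostrophic relations (x east, y north):
u_g = −(1/(fρ)) ∂P/∂y,  v_g = (1/(fρ)) ∂P/∂x
u_g = −(−1.4×10⁻³)/(8.15×10⁻⁵ × 1.17) = 14.7 m/s;  v_g = (−2.5×10⁻³)/(8.15×10⁻⁵ × 1.17) = −26.2 m/s
|V_g| = √(u_g² + v_g²) = 30.0 m/s

30.0 m/s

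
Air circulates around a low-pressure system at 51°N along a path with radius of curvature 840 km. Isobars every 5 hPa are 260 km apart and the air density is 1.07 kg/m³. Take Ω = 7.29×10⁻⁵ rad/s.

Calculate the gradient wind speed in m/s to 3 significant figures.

Coriolis parameter at 51°N:
f = 2Ω sin φ = 2 × 7.29×10⁻⁵ × sin 51° = 1.13×10⁻⁴ s⁻¹
Pressure gradient: |∂P/∂n| = 500 Pa / 260000 m = 1.92×10⁻³ Pa/m
Geostrophic speed: V_g = |∂P/∂n|/(fρ) = 1.92×10⁻³/(1.13×10⁻⁴ × 1.07) = 15.9 m/s
Around a low, centrifugal force acts outward with Coriolis, so pressure-gradient force balances both:
(1/ρ)|∂P/∂n| = fV + V²/R  →  V² + fR·V − fR·V_g = 0
With fR = 1.13×10⁻⁴ × 840×10³ m = 95.2 m/s:
V = [−fR + √((fR)² + 4 fR V_g)]/2 = [−95.2 + √(95.2² + 4×95.2×15.9)]/2 = 13.8 m/s
Subgeostrophic (V < V_g = 15.9 m/s), as expected around a low.

13.8 m/s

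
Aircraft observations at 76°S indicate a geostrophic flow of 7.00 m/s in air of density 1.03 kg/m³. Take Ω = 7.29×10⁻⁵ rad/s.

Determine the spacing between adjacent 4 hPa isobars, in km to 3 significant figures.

Coriolis parameter at 76°S:
f = 2Ω sin φ = 2 × 7.29×10⁻⁵ × sin 76° = 1.41×10⁻⁴ s⁻¹
Geostrophic balance rearranged: |∂P/∂n| = f ρ V_g
|∂P/∂n| = 1.41×10⁻⁴ × 1.03 × 7.00 = 1.02×10⁻³ Pa/m
Isobar spacing: Δn = ΔP/|∂P/∂n| = 400 Pa / 1.02×10⁻³ Pa/m = 392160 m ≈ 392 km

392 km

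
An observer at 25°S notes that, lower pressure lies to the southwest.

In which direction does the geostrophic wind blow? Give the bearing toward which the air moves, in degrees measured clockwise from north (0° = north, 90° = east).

135°

The pressure-gradient force points toward the southwest (bearing 225°).
Geostrophic balance: in the Southern Hemisphere the Coriolis force deflects motion to the left, so the geostrophic wind blows 90° to the left of the pressure-gradient force (low pressure on the right).
Rotating 225° by 90° counterclockwise gives 135° — the wind blows toward the southeast.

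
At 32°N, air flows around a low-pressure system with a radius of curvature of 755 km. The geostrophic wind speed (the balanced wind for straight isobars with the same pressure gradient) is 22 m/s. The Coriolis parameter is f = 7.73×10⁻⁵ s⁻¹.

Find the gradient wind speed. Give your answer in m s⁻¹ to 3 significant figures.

Around a low, centrifugal force acts outward with Coriolis, so pressure-gradient force balances both:
(1/ρ)|∂P/∂n| = fV + V²/R  →  V² + fR·V − fR·V_g = 0
With fR = 7.73×10⁻⁵ × 755×10³ m = 58.4 m/s:
V = [−fR + √((fR)² + 4 fR V_g)]/2 = [−58.4 + √(58.4² + 4×58.4×22)]/2 = 17 m/s
Subgeostrophic (V < V_g = 22 m/s), as expected around a low.

17.0 m s⁻¹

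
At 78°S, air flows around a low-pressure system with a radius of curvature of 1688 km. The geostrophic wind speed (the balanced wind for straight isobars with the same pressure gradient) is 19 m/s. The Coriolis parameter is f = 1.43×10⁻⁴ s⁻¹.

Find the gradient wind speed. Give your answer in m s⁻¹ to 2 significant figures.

Around a low, centrifugal force acts outward with Coriolis, so pressure-gradient force balances both:
(1/ρ)|∂P/∂n| = fV + V²/R  →  V² + fR·V − fR·V_g = 0
With fR = 1.43×10⁻⁴ × 1688×10³ m = 241 m/s:
V = [−fR + √((fR)² + 4 fR V_g)]/2 = [−241 + √(241² + 4×241×19)]/2 = 17.7 m/s
Subgeostrophic (V < V_g = 19 m/s), as expected around a low.

18 m s⁻¹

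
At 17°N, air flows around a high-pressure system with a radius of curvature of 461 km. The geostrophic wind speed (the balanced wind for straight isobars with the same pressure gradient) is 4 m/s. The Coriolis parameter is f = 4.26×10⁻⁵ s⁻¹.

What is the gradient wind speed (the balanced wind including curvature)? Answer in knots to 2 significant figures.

11 knots

Around a high, pressure-gradient force acts outward with centrifugal, so Coriolis balances both:
fV = (1/ρ)|∂P/∂n| + V²/R  →  V² − fR·V + fR·V_g = 0
With fR = 4.26×10⁻⁵ × 461×10³ m = 19.6 m/s:
V = [fR − √((fR)² − 4 fR V_g)]/2 = [19.6 − √(19.6² − 4×19.6×4)]/2 = 5.59 m/s
Supergeostrophic (V > V_g = 4 m/s), as expected around a high.
Converting: 5.59 m/s × 1.944 = 11 knots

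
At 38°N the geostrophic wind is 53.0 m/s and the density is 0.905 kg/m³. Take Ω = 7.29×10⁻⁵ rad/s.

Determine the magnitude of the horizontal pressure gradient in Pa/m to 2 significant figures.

Coriolis parameter at 38°N:
f = 2Ω sin φ = 2 × 7.29×10⁻⁵ × sin 38° = 8.98×10⁻⁵ s⁻¹
Geostrophic balance rearranged: |∂P/∂n| = f ρ V_g
|∂P/∂n| = 8.98×10⁻⁵ × 0.905 × 53.0 = 4.31×10⁻³ Pa/m

4.3×10⁻³ Pa/m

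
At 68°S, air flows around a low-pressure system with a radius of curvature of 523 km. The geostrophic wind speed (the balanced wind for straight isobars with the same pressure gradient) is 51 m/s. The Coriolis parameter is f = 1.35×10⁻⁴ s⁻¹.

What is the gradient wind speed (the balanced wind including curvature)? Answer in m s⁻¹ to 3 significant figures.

34.3 m s⁻¹

Around a low, centrifugal force acts outward with Coriolis, so pressure-gradient force balances both:
(1/ρ)|∂P/∂n| = fV + V²/R  →  V² + fR·V − fR·V_g = 0
With fR = 1.35×10⁻⁴ × 523×10³ m = 70.6 m/s:
V = [−fR + √((fR)² + 4 fR V_g)]/2 = [−70.6 + √(70.6² + 4×70.6×51)]/2 = 34.3 m/s
Subgeostrophic (V < V_g = 51 m/s), as expected around a low.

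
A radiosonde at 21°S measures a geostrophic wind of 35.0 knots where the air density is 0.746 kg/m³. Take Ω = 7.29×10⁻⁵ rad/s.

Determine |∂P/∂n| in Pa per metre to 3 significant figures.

7.02×10⁻⁴ Pa/m

Coriolis parameter at 21°S:
f = 2Ω sin φ = 2 × 7.29×10⁻⁵ × sin 21° = 5.23×10⁻⁵ s⁻¹
Wind speed in SI: 35.0 knots = 18.0 m/s
Geostrophic balance rearranged: |∂P/∂n| = f ρ V_g
|∂P/∂n| = 5.23×10⁻⁵ × 0.746 × 18.0 = 7.02×10⁻⁴ Pa/m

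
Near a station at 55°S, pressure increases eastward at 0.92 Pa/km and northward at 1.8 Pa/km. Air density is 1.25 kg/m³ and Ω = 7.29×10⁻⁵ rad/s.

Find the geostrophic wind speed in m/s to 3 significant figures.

Coriolis parameter at 55°S:
f = 2Ω sin φ = 2 × 7.29×10⁻⁵ × sin 55° = 1.19×10⁻⁴ s⁻¹
In the Southern Hemisphere f is negative: f = −1.19×10⁻⁴ s⁻¹.
Component geostrophic relations (x east, y north):
u_g = −(1/(fρ)) ∂P/∂y,  v_g = (1/(fρ)) ∂P/∂x
u_g = −(1.8×10⁻³)/(−1.19×10⁻⁴ × 1.25) = 12.1 m/s;  v_g = (0.92×10⁻³)/(−1.19×10⁻⁴ × 1.25) = −6.16 m/s
|V_g| = √(u_g² + v_g²) = 13.5 m/s

13.5 m/s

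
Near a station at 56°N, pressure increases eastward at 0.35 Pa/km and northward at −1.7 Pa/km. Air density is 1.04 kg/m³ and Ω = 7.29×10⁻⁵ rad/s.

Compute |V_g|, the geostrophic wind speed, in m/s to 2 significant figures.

Coriolis parameter at 56°N:
f = 2Ω sin φ = 2 × 7.29×10⁻⁵ × sin 56° = 1.21×10⁻⁴ s⁻¹
Component geostrophic relations (x east, y north):
u_g = −(1/(fρ)) ∂P/∂y,  v_g = (1/(fρ)) ∂P/∂x
u_g = −(−1.7×10⁻³)/(1.21×10⁻⁴ × 1.04) = 13.5 m/s;  v_g = (0.35×10⁻³)/(1.21×10⁻⁴ × 1.04) = 2.78 m/s
|V_g| = √(u_g² + v_g²) = 13.8 m/s

14 m/s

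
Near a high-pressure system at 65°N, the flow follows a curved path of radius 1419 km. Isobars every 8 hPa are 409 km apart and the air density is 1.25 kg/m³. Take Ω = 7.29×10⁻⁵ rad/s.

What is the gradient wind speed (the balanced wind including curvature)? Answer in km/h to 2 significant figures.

46 km/h

Coriolis parameter at 65°N:
f = 2Ω sin φ = 2 × 7.29×10⁻⁵ × sin 65° = 1.32×10⁻⁴ s⁻¹
Pressure gradient: |∂P/∂n| = 800 Pa / 409000 m = 1.96×10⁻³ Pa/m
Geostrophic speed: V_g = |∂P/∂n|/(fρ) = 1.96×10⁻³/(1.32×10⁻⁴ × 1.25) = 11.8 m/s
Around a high, pressure-gradient force acts outward with centrifugal, so Coriolis balances both:
fV = (1/ρ)|∂P/∂n| + V²/R  →  V² − fR·V + fR·V_g = 0
With fR = 1.32×10⁻⁴ × 1419×10³ m = 188 m/s:
V = [fR − √((fR)² − 4 fR V_g)]/2 = [188 − √(188² − 4×188×11.8)]/2 = 12.7 m/s
Supergeostrophic (V > V_g = 11.8 m/s), as expected around a high.
Converting: 12.7 m/s × 3.6 = 46 km/h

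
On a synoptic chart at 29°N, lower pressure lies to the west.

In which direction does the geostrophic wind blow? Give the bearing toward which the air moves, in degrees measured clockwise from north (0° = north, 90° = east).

000°

The pressure-gradient force points toward the west (bearing 270°).
Geostrophic balance: in the Northern Hemisphere the Coriolis force deflects motion to the right, so the geostrophic wind blows 90° to the right of the pressure-gradient force (low pressure on the left).
Rotating 270° by 90° clockwise gives 000° — the wind blows toward the north.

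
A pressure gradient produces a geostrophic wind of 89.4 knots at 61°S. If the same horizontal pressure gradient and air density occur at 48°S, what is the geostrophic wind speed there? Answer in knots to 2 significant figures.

110 knots

With the same pressure gradient and density, V_g ∝ 1/f ∝ 1/sin φ.
V₂ = V₁ · sin φ₁ / sin φ₂ = 89.4 × sin 61° / sin 48°
V₂ = 89.4 × 0.8746/0.7431 = 110 knots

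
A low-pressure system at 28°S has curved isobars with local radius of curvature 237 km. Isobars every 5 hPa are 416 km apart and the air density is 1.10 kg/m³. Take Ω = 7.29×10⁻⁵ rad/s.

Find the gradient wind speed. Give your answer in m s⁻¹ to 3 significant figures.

Coriolis parameter at 28°S:
f = 2Ω sin φ = 2 × 7.29×10⁻⁵ × sin 28° = 6.84×10⁻⁵ s⁻¹
Pressure gradient: |∂P/∂n| = 500 Pa / 416000 m = 1.20×10⁻³ Pa/m
Geostrophic speed: V_g = |∂P/∂n|/(fρ) = 1.20×10⁻³/(6.84×10⁻⁵ × 1.10) = 16.0 m/s
Around a low, centrifugal force acts outward with Coriolis, so pressure-gradient force balances both:
(1/ρ)|∂P/∂n| = fV + V²/R  →  V² + fR·V − fR·V_g = 0
With fR = 6.84×10⁻⁵ × 237×10³ m = 16.2 m/s:
V = [−fR + √((fR)² + 4 fR V_g)]/2 = [−16.2 + √(16.2² + 4×16.2×16)]/2 = 9.91 m/s
Subgeostrophic (V < V_g = 16 m/s), as expected around a low.

9.91 m s⁻¹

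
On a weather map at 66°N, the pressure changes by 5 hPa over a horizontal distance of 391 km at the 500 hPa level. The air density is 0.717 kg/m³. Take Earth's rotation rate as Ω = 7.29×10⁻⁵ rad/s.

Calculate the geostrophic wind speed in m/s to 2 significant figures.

Coriolis parameter at 66°N:
f = 2Ω sin φ = 2 × 7.29×10⁻⁵ × sin 66° = 1.33×10⁻⁴ s⁻¹
Pressure gradient: |∂P/∂n| = 500 Pa / 391000 m = 1.28×10⁻³ Pa/m
Geostrophic balance (pressure-gradient force = Coriolis force):
V_g = (1/(fρ)) |∂P/∂n| = 1.28×10⁻³ / (1.33×10⁻⁴ × 0.717) = 13.4 m/s

13 m/s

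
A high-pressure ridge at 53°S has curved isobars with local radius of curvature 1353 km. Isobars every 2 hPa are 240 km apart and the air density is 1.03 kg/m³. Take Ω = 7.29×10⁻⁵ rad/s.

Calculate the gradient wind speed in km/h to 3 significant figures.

26.2 km/h

Coriolis parameter at 53°S:
f = 2Ω sin φ = 2 × 7.29×10⁻⁵ × sin 53° = 1.16×10⁻⁴ s⁻¹
Pressure gradient: |∂P/∂n| = 200 Pa / 240000 m = 8.33×10⁻⁴ Pa/m
Geostrophic speed: V_g = |∂P/∂n|/(fρ) = 8.33×10⁻⁴/(1.16×10⁻⁴ × 1.03) = 6.95 m/s
Around a high, pressure-gradient force acts outward with centrifugal, so Coriolis balances both:
fV = (1/ρ)|∂P/∂n| + V²/R  →  V² − fR·V + fR·V_g = 0
With fR = 1.16×10⁻⁴ × 1353×10³ m = 158 m/s:
V = [fR − √((fR)² − 4 fR V_g)]/2 = [158 − √(158² − 4×158×6.95)]/2 = 7.29 m/s
Supergeostrophic (V > V_g = 6.95 m/s), as expected around a high.
Converting: 7.29 m/s × 3.6 = 26.2 km/h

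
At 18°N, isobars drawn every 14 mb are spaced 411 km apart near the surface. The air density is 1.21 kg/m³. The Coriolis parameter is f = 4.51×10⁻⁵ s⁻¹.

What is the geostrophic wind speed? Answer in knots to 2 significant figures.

120 knots

Pressure gradient: |∂P/∂n| = 1400 Pa / 411000 m = 3.41×10⁻³ Pa/m
Geostrophic balance (pressure-gradient force = Coriolis force):
V_g = (1/(fρ)) |∂P/∂n| = 3.41×10⁻³ / (4.51×10⁻⁵ × 1.21) = 62.4 m/s
Converting: 62.4 m/s × 1.944 = 120 knots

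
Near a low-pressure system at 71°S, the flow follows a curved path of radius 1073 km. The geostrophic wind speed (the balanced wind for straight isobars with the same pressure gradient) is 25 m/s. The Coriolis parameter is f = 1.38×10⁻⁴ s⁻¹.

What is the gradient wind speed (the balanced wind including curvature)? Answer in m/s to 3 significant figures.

Around a low, centrifugal force acts outward with Coriolis, so pressure-gradient force balances both:
(1/ρ)|∂P/∂n| = fV + V²/R  →  V² + fR·V − fR·V_g = 0
With fR = 1.38×10⁻⁴ × 1073×10³ m = 148 m/s:
V = [−fR + √((fR)² + 4 fR V_g)]/2 = [−148 + √(148² + 4×148×25)]/2 = 21.8 m/s
Subgeostrophic (V < V_g = 25 m/s), as expected around a low.

21.8 m/s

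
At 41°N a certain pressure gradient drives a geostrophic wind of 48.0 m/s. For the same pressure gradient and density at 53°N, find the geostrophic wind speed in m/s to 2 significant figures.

39 m/s

With the same pressure gradient and density, V_g ∝ 1/f ∝ 1/sin φ.
V₂ = V₁ · sin φ₁ / sin φ₂ = 48.0 × sin 41° / sin 53°
V₂ = 48.0 × 0.6561/0.7986 = 39 m/s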